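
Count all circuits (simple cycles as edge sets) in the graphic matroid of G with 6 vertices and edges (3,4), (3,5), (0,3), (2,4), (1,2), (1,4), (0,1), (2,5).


A circuit in a graphic matroid = edge set of a simple cycle.
G has 6 vertices and 8 edges.
Enumerating all minimal edge subsets forming cycles...
Total circuits found: 7.

7


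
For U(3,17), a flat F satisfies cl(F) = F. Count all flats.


Flats of U(3,17): every subset of size < 3 is a flat, plus E itself.
Count = (17 choose 0) + (17 choose 1) + (17 choose 2) + 1
     = 1 + 17 + 136 + 1
     = 155.

155


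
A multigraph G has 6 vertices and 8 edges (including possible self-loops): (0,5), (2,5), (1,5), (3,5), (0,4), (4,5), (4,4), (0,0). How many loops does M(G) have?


In a graphic matroid, a loop is a self-loop edge (u,u) with rank 0.
Examining all 8 edges for self-loops...
Self-loops found: (4,4), (0,0)
Number of loops = 2.

2


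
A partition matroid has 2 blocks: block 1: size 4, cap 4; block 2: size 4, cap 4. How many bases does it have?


A basis picks exactly ci elements from block i.
Number of bases = product of C(|Si|, ci).
= C(4,4) * C(4,4)
= 1 * 1
= 1.

1


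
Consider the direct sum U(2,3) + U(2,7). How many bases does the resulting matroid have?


Bases of a direct sum M1 + M2: |B| = |B(M1)| * |B(M2)|.
|B(U(2,3))| = C(3,2) = 3.
|B(U(2,7))| = C(7,2) = 21.
Total bases = 3 * 21 = 63.

63


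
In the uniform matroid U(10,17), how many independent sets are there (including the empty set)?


Independent sets of U(10,17) are all subsets of size <= 10.
Count = C(17,0) + C(17,1) + C(17,2) + C(17,3) + C(17,4) + C(17,5) + C(17,6) + C(17,7) + C(17,8) + C(17,9) + C(17,10)
     = 1 + 17 + 136 + 680 + 2380 + 6188 + 12376 + 19448 + 24310 + 24310 + 19448
     = 109294.

109294


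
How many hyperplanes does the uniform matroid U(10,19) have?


Hyperplanes of U(10,19) are flats of rank 9.
In a uniform matroid, these are exactly the (9)-element subsets.
Count = C(19,9) = 92378.

92378


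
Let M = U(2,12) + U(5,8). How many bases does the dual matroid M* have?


(M1+M2)* = M1* + M2*.
M1* = U(10,12), bases: C(12,10) = 66.
M2* = U(3,8), bases: C(8,3) = 56.
|B(M*)| = 66 * 56 = 3696.

3696


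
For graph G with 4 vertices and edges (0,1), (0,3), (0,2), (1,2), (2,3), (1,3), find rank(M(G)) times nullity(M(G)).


r(M) = |V| - c = 4 - 1 = 3.
nullity = |E| - r(M) = 6 - 3 = 3.
Product = 3 * 3 = 9.

9


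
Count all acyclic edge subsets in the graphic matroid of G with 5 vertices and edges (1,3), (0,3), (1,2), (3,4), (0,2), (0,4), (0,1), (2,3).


An independent set in a graphic matroid is an acyclic edge subset.
G has 5 vertices and 8 edges.
Enumerate all 2^8 = 256 subsets, checking for acyclicity.
Total independent sets = 128.

128


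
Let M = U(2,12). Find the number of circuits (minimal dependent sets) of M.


In U(2,12), circuits are the (3)-element subsets.
Any set of 3 elements is dependent, and removing any one element gives
an independent set of size 2, so it is a minimal dependent set.
Number of circuits = C(12,3) = (12 * 11 * 10) / (1 * 2 * 3) = 220.

220


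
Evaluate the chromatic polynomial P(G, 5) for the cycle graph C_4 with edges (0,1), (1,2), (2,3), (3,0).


P(C_4, k) = (k-1)^4 + (-1)^4*(k-1).
P(5) = (4)^4 + 4
= 256 + 4 = 260.

260


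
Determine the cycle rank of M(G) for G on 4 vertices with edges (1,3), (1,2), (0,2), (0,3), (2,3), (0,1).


Cycle rank (nullity) = |E| - r(M) = |E| - (|V| - c).
|E| = 6, |V| = 4, c = 1.
Nullity = 6 - (4 - 1) = 6 - 3 = 3.

3


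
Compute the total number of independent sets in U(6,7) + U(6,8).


For a direct sum, |I(M1+M2)| = |I(M1)| * |I(M2)|.
|I(U(6,7))| = sum C(7,k) for k=0..6 = 127.
|I(U(6,8))| = sum C(8,k) for k=0..6 = 247.
Total = 127 * 247 = 31369.

31369


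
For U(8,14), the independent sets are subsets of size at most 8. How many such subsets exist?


Independent sets of U(8,14) are all subsets of size <= 8.
Count = C(14,0) + C(14,1) + C(14,2) + C(14,3) + C(14,4) + C(14,5) + C(14,6) + C(14,7) + C(14,8)
     = 1 + 14 + 91 + 364 + 1001 + 2002 + 3003 + 3432 + 3003
     = 12911.

12911


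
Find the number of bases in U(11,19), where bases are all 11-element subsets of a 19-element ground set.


Bases of U(11,19) are all 11-element subsets of the 19-element ground set.
Number of bases = C(19,11).
C(19,11) = 75582.

75582


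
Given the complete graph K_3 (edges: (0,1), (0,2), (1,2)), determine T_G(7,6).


T(K_3; x,y) = x^2 + x + y.
T(7,6) = 49 + 7 + 6 = 62.

62


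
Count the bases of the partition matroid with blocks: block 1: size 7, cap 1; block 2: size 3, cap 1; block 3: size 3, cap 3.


A basis picks exactly ci elements from block i.
Number of bases = product of C(|Si|, ci).
= C(7,1) * C(3,1) * C(3,3)
= 7 * 3 * 1
= 21.

21


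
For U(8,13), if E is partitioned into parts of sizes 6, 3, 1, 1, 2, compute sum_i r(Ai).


r(Ai) = min(|Ai|, 8) for each part.
Sum = min(6,8) + min(3,8) + min(1,8) + min(1,8) + min(2,8)
    = 6 + 3 + 1 + 1 + 2
    = 13.

13


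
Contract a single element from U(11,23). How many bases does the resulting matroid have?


Contracting e from U(11,23) gives U(10,22).
Bases of U(10,22) = C(22,10) = 22! / (10! * 12!) = 646646.

646646


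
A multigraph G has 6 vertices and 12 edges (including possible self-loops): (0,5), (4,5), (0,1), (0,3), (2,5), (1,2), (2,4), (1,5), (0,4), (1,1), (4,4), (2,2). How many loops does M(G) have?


In a graphic matroid, a loop is a self-loop edge (u,u) with rank 0.
Examining all 12 edges for self-loops...
Self-loops found: (1,1), (4,4), (2,2)
Number of loops = 3.

3


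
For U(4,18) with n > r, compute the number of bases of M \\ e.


Deleting e from U(4,18) gives U(4,17) since n > r.
Bases of U(4,17) = C(17,4) = 17! / (4! * 13!) = 2380.

2380


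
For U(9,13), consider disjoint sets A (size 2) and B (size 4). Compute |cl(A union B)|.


|A union B| = 2 + 4 = 6 (disjoint).
In U(9,13), cl(S) = S if |S| < 9, else cl(S) = E.
Since 6 < 9, cl(A union B) = A union B.
|cl(A union B)| = 6.

6


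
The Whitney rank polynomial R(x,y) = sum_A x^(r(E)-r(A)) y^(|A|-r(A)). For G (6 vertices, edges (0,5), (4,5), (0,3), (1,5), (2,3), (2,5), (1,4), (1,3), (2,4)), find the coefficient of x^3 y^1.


R(x,y) = sum over A in 2^E of x^(r(E)-r(A)) * y^(|A|-r(A)).
G has 6 vertices, 9 edges. r(E) = 5.
Enumerate all 2^9 = 512 subsets.
Count subsets with r(E)-r(A)=3 and |A|-r(A)=1: 2.

2


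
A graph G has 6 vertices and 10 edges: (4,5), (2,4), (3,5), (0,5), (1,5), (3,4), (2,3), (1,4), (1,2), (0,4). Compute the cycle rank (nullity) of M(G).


Cycle rank (nullity) = |E| - r(M) = |E| - (|V| - c).
|E| = 10, |V| = 6, c = 1.
Nullity = 10 - (6 - 1) = 10 - 5 = 5.

5


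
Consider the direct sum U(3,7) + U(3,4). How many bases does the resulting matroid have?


Bases of a direct sum M1 + M2: |B| = |B(M1)| * |B(M2)|.
|B(U(3,7))| = C(7,3) = 35.
|B(U(3,4))| = C(4,3) = 4.
Total bases = 35 * 4 = 140.

140


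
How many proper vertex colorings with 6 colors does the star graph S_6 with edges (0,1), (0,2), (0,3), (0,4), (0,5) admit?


P(tree, k) = k * (k-1)^(5) for any tree on 6 vertices.
P(6) = 6 * 5^5 = 6 * 3125 = 18750.

18750


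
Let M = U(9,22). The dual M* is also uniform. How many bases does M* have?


The dual of U(r,n) is U(n-r, n) = U(13,22).
Bases of U(13,22) are all (13)-element subsets.
|B(M*)| = C(22,13) = 22! / (13! * 9!) = 497420.

497420


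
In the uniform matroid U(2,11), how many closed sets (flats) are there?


Flats of U(2,11): every subset of size < 2 is a flat, plus E itself.
Count = C(11,0) + C(11,1) + 1
     = 1 + 11 + 1
     = 13.

13


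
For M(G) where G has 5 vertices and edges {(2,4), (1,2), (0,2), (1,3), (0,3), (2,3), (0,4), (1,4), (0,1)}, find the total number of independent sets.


An independent set in a graphic matroid is an acyclic edge subset.
G has 5 vertices and 9 edges.
Enumerate all 2^9 = 512 subsets, checking for acyclicity.
Total independent sets = 198.

198


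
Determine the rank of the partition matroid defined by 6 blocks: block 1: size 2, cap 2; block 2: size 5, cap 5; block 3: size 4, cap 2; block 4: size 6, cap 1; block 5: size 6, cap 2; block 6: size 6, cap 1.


Rank of a partition matroid = sum of min(|Si|, ci) for each block.
= min(2,2) + min(5,5) + min(4,2) + min(6,1) + min(6,2) + min(6,1)
= 2 + 5 + 2 + 1 + 2 + 1
= 13.

13


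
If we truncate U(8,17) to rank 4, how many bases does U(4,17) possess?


Truncating U(8,17) to rank 4 gives U(4,17).
Bases of U(4,17) are all 4-element subsets of 17 elements.
Number of bases = C(17,4) = (17 * 16 * 15 * 14) / (1 * 2 * 3 * 4) = 2380.

2380


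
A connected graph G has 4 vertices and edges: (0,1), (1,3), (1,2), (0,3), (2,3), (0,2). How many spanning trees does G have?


By Kirchhoff's matrix tree theorem, the number of spanning trees equals
the determinant of any cofactor of the Laplacian matrix L.
G has 4 vertices and 6 edges.
Computing the (3 x 3) cofactor determinant gives 16.

16


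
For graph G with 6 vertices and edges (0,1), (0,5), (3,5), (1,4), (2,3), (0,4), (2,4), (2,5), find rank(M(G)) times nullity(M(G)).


r(M) = |V| - c = 6 - 1 = 5.
nullity = |E| - r(M) = 8 - 5 = 3.
Product = 5 * 3 = 15.

15


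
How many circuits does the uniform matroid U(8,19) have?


In U(8,19), circuits are the (9)-element subsets.
Any set of 9 elements is dependent, and removing any one element gives
an independent set of size 8, so it is a minimal dependent set.
Number of circuits = C(19,9) = 19! / (9! * 10!) = 92378.

92378


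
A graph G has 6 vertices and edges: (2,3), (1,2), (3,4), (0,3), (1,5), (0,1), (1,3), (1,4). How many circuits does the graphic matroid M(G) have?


A circuit in a graphic matroid = edge set of a simple cycle.
G has 6 vertices and 8 edges.
Enumerating all minimal edge subsets forming cycles...
Total circuits found: 6.

6


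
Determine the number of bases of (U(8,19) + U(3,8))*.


(M1+M2)* = M1* + M2*.
M1* = U(11,19), bases: C(19,11) = 75582.
M2* = U(5,8), bases: C(8,5) = 56.
|B(M*)| = 75582 * 56 = 4232592.

4232592


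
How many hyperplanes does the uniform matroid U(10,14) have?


Hyperplanes of U(10,14) are flats of rank 9.
In a uniform matroid, these are exactly the (9)-element subsets.
Count = (14 choose 9) = 2002.

2002


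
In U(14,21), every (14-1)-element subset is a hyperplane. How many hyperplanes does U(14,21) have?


Hyperplanes of U(14,21) are flats of rank 13.
In a uniform matroid, these are exactly the (13)-element subsets.
Count = C(21,13) = 203490.

203490


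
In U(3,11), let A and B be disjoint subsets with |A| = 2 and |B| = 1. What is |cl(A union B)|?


|A union B| = 2 + 1 = 3 (disjoint).
In U(3,11), cl(S) = S if |S| < 3, else cl(S) = E.
Since 3 >= 3, cl(A union B) = E.
|cl(A union B)| = 11.

11


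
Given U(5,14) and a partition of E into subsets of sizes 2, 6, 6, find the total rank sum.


r(Ai) = min(|Ai|, 5) for each part.
Sum = min(2,5) + min(6,5) + min(6,5)
    = 2 + 5 + 5
    = 12.

12


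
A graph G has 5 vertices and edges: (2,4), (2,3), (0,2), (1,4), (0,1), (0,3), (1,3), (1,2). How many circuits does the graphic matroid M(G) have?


A circuit in a graphic matroid = edge set of a simple cycle.
G has 5 vertices and 8 edges.
Enumerating all minimal edge subsets forming cycles...
Total circuits found: 12.

12


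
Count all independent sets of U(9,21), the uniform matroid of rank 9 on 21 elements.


Independent sets of U(9,21) are all subsets of size <= 9.
Count = C(21,0) + C(21,1) + C(21,2) + C(21,3) + C(21,4) + C(21,5) + C(21,6) + C(21,7) + C(21,8) + C(21,9)
     = 1 + 21 + 210 + 1330 + 5985 + 20349 + 54264 + 116280 + 203490 + 293930
     = 695860.

695860


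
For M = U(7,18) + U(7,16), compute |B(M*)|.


(M1+M2)* = M1* + M2*.
M1* = U(11,18), bases: C(18,11) = 31824.
M2* = U(9,16), bases: C(16,9) = 11440.
|B(M*)| = 31824 * 11440 = 364066560.

364066560


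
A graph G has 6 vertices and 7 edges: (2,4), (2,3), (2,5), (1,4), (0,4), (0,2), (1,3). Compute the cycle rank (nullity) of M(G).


Cycle rank (nullity) = |E| - r(M) = |E| - (|V| - c).
|E| = 7, |V| = 6, c = 1.
Nullity = 7 - (6 - 1) = 7 - 5 = 2.

2


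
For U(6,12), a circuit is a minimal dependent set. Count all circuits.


In U(6,12), circuits are the (7)-element subsets.
Any set of 7 elements is dependent, and removing any one element gives
an independent set of size 6, so it is a minimal dependent set.
Number of circuits = C(12,7) = 792.

792


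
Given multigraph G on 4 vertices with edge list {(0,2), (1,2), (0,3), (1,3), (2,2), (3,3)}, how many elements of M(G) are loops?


In a graphic matroid, a loop is a self-loop edge (u,u) with rank 0.
Examining all 6 edges for self-loops...
Self-loops found: (2,2), (3,3)
Number of loops = 2.

2


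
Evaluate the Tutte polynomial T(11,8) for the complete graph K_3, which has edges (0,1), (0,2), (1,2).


T(K_3; x,y) = x^2 + x + y.
T(11,8) = 121 + 11 + 8 = 140.

140


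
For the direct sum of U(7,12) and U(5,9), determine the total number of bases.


Bases of a direct sum M1 + M2: |B| = |B(M1)| * |B(M2)|.
|B(U(7,12))| = C(12,7) = 792.
|B(U(5,9))| = C(9,5) = 126.
Total bases = 792 * 126 = 99792.

99792


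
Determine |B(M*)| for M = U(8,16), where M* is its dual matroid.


The dual of U(r,n) is U(n-r, n) = U(8,16).
Bases of U(8,16) are all (8)-element subsets.
|B(M*)| = (16 choose 8) = 12870.

12870


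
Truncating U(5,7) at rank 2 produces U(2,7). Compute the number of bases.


Truncating U(5,7) to rank 2 gives U(2,7).
Bases of U(2,7) are all 2-element subsets of 7 elements.
Number of bases = C(7,2) = (7 * 6) / (1 * 2) = 21.

21


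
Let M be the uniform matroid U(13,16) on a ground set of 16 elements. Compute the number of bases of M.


Bases of U(13,16) are all 13-element subsets of the 16-element ground set.
Number of bases = C(16,13).
C(16,13) = 560.

560


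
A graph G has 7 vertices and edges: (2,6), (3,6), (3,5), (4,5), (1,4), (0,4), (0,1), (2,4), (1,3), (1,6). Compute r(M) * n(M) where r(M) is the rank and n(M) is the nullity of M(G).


r(M) = |V| - c = 7 - 1 = 6.
nullity = |E| - r(M) = 10 - 6 = 4.
Product = 6 * 4 = 24.

24


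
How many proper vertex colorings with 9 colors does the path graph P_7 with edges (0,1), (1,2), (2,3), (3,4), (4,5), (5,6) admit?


P(P_7, k) = k * (k-1)^(6).
P(9) = 9 * 8^6 = 9 * 262144 = 2359296.

2359296


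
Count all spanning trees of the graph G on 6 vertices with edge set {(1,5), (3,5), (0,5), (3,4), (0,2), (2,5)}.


By Kirchhoff's matrix tree theorem, the number of spanning trees equals
the determinant of any cofactor of the Laplacian matrix L.
G has 6 vertices and 6 edges.
Computing the (5 x 5) cofactor determinant gives 3.

3


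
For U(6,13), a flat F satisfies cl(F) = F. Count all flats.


Flats of U(6,13): every subset of size < 6 is a flat, plus E itself.
Count = (13 choose 0) + (13 choose 1) + (13 choose 2) + (13 choose 3) + (13 choose 4) + (13 choose 5) + 1
     = 1 + 13 + 78 + 286 + 715 + 1287 + 1
     = 2381.

2381


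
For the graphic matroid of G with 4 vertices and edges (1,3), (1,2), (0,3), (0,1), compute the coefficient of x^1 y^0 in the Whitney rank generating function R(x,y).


R(x,y) = sum over A in 2^E of x^(r(E)-r(A)) * y^(|A|-r(A)).
G has 4 vertices, 4 edges. r(E) = 3.
Enumerate all 2^4 = 16 subsets.
Count subsets with r(E)-r(A)=1 and |A|-r(A)=0: 6.

6


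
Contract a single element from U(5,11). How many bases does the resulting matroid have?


Contracting e from U(5,11) gives U(4,10).
Bases of U(4,10) = C(10,4) = (10 * 9 * 8 * 7) / (1 * 2 * 3 * 4) = 210.

210


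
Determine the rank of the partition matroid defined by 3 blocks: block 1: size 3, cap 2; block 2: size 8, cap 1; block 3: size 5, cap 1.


Rank of a partition matroid = sum of min(|Si|, ci) for each block.
= min(3,2) + min(8,1) + min(5,1)
= 2 + 1 + 1
= 4.

4


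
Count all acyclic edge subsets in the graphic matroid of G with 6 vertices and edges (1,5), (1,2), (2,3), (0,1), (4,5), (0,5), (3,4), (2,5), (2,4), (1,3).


An independent set in a graphic matroid is an acyclic edge subset.
G has 6 vertices and 10 edges.
Enumerate all 2^10 = 1024 subsets, checking for acyclicity.
Total independent sets = 454.

454


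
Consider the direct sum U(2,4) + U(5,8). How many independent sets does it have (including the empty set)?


For a direct sum, |I(M1+M2)| = |I(M1)| * |I(M2)|.
|I(U(2,4))| = sum C(4,k) for k=0..2 = 11.
|I(U(5,8))| = sum C(8,k) for k=0..5 = 219.
Total = 11 * 219 = 2409.

2409


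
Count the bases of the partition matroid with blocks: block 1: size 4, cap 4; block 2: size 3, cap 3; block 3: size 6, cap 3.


A basis picks exactly ci elements from block i.
Number of bases = product of C(|Si|, ci).
= C(4,4) * C(3,3) * C(6,3)
= 1 * 1 * 20
= 20.

20


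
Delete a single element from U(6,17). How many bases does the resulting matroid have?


Deleting e from U(6,17) gives U(6,16) since n > r.
Bases of U(6,16) = C(16,6) = 16! / (6! * 10!) = 8008.

8008


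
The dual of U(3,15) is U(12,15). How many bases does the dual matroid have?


The dual of U(r,n) is U(n-r, n) = U(12,15).
Bases of U(12,15) are all (12)-element subsets.
|B(M*)| = C(15,12) = 455.

455


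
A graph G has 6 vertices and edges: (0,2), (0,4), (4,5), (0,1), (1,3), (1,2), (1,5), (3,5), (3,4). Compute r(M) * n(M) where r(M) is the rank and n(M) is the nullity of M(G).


r(M) = |V| - c = 6 - 1 = 5.
nullity = |E| - r(M) = 9 - 5 = 4.
Product = 5 * 4 = 20.

20


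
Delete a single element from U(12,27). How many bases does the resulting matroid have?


Deleting e from U(12,27) gives U(12,26) since n > r.
Bases of U(12,26) = C(26,12) = 9657700.

9657700


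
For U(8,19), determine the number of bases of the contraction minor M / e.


Contracting e from U(8,19) gives U(7,18).
Bases of U(7,18) = C(18,7) = 18! / (7! * 11!) = 31824.

31824


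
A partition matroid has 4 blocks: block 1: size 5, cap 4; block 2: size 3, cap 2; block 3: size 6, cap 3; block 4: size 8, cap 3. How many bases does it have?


A basis picks exactly ci elements from block i.
Number of bases = product of C(|Si|, ci).
= C(5,4) * C(3,2) * C(6,3) * C(8,3)
= 5 * 3 * 20 * 56
= 16800.

16800


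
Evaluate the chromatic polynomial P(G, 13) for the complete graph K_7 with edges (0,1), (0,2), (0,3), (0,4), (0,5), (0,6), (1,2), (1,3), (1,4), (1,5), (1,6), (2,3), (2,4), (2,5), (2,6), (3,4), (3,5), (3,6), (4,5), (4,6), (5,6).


P(K_7, k) = k(k-1)(k-2)...(k-6).
P(13) = (13) * (12) * (11) * (10) * (9) * (8) * (7) = 8648640.

8648640


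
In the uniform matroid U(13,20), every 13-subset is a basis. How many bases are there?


Bases of U(13,20) are all 13-element subsets of the 20-element ground set.
Number of bases = C(20,13).
C(20,13) = 77520.

77520


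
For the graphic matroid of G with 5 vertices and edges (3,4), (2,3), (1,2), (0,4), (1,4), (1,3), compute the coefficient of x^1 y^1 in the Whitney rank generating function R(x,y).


R(x,y) = sum over A in 2^E of x^(r(E)-r(A)) * y^(|A|-r(A)).
G has 5 vertices, 6 edges. r(E) = 4.
Enumerate all 2^6 = 64 subsets.
Count subsets with r(E)-r(A)=1 and |A|-r(A)=1: 7.

7


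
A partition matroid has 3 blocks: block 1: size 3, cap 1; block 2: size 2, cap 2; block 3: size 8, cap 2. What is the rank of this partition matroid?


Rank of a partition matroid = sum of min(|Si|, ci) for each block.
= min(3,1) + min(2,2) + min(8,2)
= 1 + 2 + 2
= 5.

5


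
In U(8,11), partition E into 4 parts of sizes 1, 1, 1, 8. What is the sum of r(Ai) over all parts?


r(Ai) = min(|Ai|, 8) for each part.
Sum = min(1,8) + min(1,8) + min(1,8) + min(8,8)
    = 1 + 1 + 1 + 8
    = 11.

11


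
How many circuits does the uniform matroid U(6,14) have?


In U(6,14), circuits are the (7)-element subsets.
Any set of 7 elements is dependent, and removing any one element gives
an independent set of size 6, so it is a minimal dependent set.
Number of circuits = C(14,7) = 3432.

3432


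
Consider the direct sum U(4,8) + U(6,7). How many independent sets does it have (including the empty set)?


For a direct sum, |I(M1+M2)| = |I(M1)| * |I(M2)|.
|I(U(4,8))| = sum C(8,k) for k=0..4 = 163.
|I(U(6,7))| = sum C(7,k) for k=0..6 = 127.
Total = 163 * 127 = 20701.

20701


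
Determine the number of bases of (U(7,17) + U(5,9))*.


(M1+M2)* = M1* + M2*.
M1* = U(10,17), bases: C(17,10) = 19448.
M2* = U(4,9), bases: C(9,4) = 126.
|B(M*)| = 19448 * 126 = 2450448.

2450448


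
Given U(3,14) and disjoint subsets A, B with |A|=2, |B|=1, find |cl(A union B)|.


|A union B| = 2 + 1 = 3 (disjoint).
In U(3,14), cl(S) = S if |S| < 3, else cl(S) = E.
Since 3 >= 3, cl(A union B) = E.
|cl(A union B)| = 14.

14


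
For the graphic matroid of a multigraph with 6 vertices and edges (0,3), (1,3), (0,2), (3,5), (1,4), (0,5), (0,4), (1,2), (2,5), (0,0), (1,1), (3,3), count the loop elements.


In a graphic matroid, a loop is a self-loop edge (u,u) with rank 0.
Examining all 12 edges for self-loops...
Self-loops found: (0,0), (1,1), (3,3)
Number of loops = 3.

3


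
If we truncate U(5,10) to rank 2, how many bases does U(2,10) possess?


Truncating U(5,10) to rank 2 gives U(2,10).
Bases of U(2,10) are all 2-element subsets of 10 elements.
Number of bases = C(10,2) = 10! / (2! * 8!) = 45.

45


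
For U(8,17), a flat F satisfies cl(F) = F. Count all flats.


Flats of U(8,17): every subset of size < 8 is a flat, plus E itself.
Count = C(17,0) + C(17,1) + C(17,2) + C(17,3) + C(17,4) + C(17,5) + C(17,6) + C(17,7) + 1
     = 1 + 17 + 136 + 680 + 2380 + 6188 + 12376 + 19448 + 1
     = 41227.

41227


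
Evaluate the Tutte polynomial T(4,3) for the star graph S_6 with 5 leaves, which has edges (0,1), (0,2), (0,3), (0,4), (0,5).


A star on 6 vertices is a tree with 5 edges.
T(x,y) = x^(5) for any tree.
T(4,3) = 4^5 = 1024.

1024


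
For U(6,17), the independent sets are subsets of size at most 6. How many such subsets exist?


Independent sets of U(6,17) are all subsets of size <= 6.
Count = (17 choose 0) + (17 choose 1) + (17 choose 2) + (17 choose 3) + (17 choose 4) + (17 choose 5) + (17 choose 6)
     = 1 + 17 + 136 + 680 + 2380 + 6188 + 12376
     = 21778.

21778


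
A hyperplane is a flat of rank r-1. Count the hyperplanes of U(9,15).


Hyperplanes of U(9,15) are flats of rank 8.
In a uniform matroid, these are exactly the (8)-element subsets.
Count = C(15,8) = 6435.

6435


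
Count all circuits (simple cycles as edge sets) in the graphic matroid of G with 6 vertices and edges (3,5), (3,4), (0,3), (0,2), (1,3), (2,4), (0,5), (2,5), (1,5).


A circuit in a graphic matroid = edge set of a simple cycle.
G has 6 vertices and 9 edges.
Enumerating all minimal edge subsets forming cycles...
Total circuits found: 12.

12


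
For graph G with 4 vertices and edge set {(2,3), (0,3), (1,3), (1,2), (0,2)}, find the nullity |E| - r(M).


Cycle rank (nullity) = |E| - r(M) = |E| - (|V| - c).
|E| = 5, |V| = 4, c = 1.
Nullity = 5 - (4 - 1) = 5 - 3 = 2.

2


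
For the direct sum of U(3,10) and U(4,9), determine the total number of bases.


Bases of a direct sum M1 + M2: |B| = |B(M1)| * |B(M2)|.
|B(U(3,10))| = C(10,3) = 120.
|B(U(4,9))| = C(9,4) = 126.
Total bases = 120 * 126 = 15120.

15120


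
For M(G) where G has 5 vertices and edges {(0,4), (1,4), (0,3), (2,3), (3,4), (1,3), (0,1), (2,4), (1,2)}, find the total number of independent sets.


An independent set in a graphic matroid is an acyclic edge subset.
G has 5 vertices and 9 edges.
Enumerate all 2^9 = 512 subsets, checking for acyclicity.
Total independent sets = 198.

198


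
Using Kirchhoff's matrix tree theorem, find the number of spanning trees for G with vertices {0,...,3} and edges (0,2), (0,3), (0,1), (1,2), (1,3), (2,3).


By Kirchhoff's matrix tree theorem, the number of spanning trees equals
the determinant of any cofactor of the Laplacian matrix L.
G has 4 vertices and 6 edges.
Computing the (3 x 3) cofactor determinant gives 16.

16


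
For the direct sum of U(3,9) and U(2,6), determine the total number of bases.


Bases of a direct sum M1 + M2: |B| = |B(M1)| * |B(M2)|.
|B(U(3,9))| = C(9,3) = 84.
|B(U(2,6))| = C(6,2) = 15.
Total bases = 84 * 15 = 1260.

1260


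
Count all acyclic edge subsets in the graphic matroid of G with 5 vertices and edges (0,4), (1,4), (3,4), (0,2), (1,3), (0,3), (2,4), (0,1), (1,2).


An independent set in a graphic matroid is an acyclic edge subset.
G has 5 vertices and 9 edges.
Enumerate all 2^9 = 512 subsets, checking for acyclicity.
Total independent sets = 198.

198


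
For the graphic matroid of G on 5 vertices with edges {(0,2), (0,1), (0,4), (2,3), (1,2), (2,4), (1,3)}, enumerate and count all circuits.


A circuit in a graphic matroid = edge set of a simple cycle.
G has 5 vertices and 7 edges.
Enumerating all minimal edge subsets forming cycles...
Total circuits found: 6.

6


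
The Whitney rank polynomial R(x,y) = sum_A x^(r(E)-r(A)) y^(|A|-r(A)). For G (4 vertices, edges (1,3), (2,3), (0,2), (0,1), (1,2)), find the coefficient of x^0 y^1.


R(x,y) = sum over A in 2^E of x^(r(E)-r(A)) * y^(|A|-r(A)).
G has 4 vertices, 5 edges. r(E) = 3.
Enumerate all 2^5 = 32 subsets.
Count subsets with r(E)-r(A)=0 and |A|-r(A)=1: 5.

5


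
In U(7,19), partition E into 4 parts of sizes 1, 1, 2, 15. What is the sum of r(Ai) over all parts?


r(Ai) = min(|Ai|, 7) for each part.
Sum = min(1,7) + min(1,7) + min(2,7) + min(15,7)
    = 1 + 1 + 2 + 7
    = 11.

11


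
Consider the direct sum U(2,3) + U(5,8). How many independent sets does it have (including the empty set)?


For a direct sum, |I(M1+M2)| = |I(M1)| * |I(M2)|.
|I(U(2,3))| = sum C(3,k) for k=0..2 = 7.
|I(U(5,8))| = sum C(8,k) for k=0..5 = 219.
Total = 7 * 219 = 1533.

1533


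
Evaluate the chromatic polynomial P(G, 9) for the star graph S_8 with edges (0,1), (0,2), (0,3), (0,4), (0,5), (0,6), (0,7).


P(tree, k) = k * (k-1)^(7) for any tree on 8 vertices.
P(9) = 9 * 8^7 = 9 * 2097152 = 18874368.

18874368


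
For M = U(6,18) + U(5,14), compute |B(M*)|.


(M1+M2)* = M1* + M2*.
M1* = U(12,18), bases: C(18,12) = 18564.
M2* = U(9,14), bases: C(14,9) = 2002.
|B(M*)| = 18564 * 2002 = 37165128.

37165128


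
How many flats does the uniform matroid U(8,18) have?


Flats of U(8,18): every subset of size < 8 is a flat, plus E itself.
Count = (18 choose 0) + (18 choose 1) + (18 choose 2) + (18 choose 3) + (18 choose 4) + (18 choose 5) + (18 choose 6) + (18 choose 7) + 1
     = 1 + 18 + 153 + 816 + 3060 + 8568 + 18564 + 31824 + 1
     = 63005.

63005


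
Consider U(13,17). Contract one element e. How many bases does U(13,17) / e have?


Contracting e from U(13,17) gives U(12,16).
Bases of U(12,16) = C(16,12) = 1820.

1820


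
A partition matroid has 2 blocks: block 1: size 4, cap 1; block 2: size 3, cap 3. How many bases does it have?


A basis picks exactly ci elements from block i.
Number of bases = product of C(|Si|, ci).
= C(4,1) * C(3,3)
= 4 * 1
= 4.

4


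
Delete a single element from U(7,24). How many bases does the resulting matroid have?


Deleting e from U(7,24) gives U(7,23) since n > r.
Bases of U(7,23) = C(23,7) = 245157.

245157


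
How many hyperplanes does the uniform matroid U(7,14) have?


Hyperplanes of U(7,14) are flats of rank 6.
In a uniform matroid, these are exactly the (6)-element subsets.
Count = C(14,6) = 3003.

3003


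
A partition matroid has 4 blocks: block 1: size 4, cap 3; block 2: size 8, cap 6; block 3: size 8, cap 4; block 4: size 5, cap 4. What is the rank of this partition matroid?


Rank of a partition matroid = sum of min(|Si|, ci) for each block.
= min(4,3) + min(8,6) + min(8,4) + min(5,4)
= 3 + 6 + 4 + 4
= 17.

17


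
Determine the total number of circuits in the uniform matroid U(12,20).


In U(12,20), circuits are the (13)-element subsets.
Any set of 13 elements is dependent, and removing any one element gives
an independent set of size 12, so it is a minimal dependent set.
Number of circuits = C(20,13) = 20! / (13! * 7!) = 77520.

77520


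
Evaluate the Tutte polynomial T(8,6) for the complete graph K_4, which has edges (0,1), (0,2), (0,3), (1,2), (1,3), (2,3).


T(K_4; x,y) = x^3 + 3x^2 + 4xy + 2x + y^3 + 3y^2 + 2y.
Substituting x=8, y=6:
= 512 + 192 + 192 + 16 + 216 + 108 + 12
= 1248.

1248


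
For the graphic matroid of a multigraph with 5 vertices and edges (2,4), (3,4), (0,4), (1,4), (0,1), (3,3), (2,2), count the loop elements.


In a graphic matroid, a loop is a self-loop edge (u,u) with rank 0.
Examining all 7 edges for self-loops...
Self-loops found: (3,3), (2,2)
Number of loops = 2.

2


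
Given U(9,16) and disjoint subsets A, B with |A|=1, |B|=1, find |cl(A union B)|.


|A union B| = 1 + 1 = 2 (disjoint).
In U(9,16), cl(S) = S if |S| < 9, else cl(S) = E.
Since 2 < 9, cl(A union B) = A union B.
|cl(A union B)| = 2.

2


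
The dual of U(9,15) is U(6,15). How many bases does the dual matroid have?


The dual of U(r,n) is U(n-r, n) = U(6,15).
Bases of U(6,15) are all (6)-element subsets.
|B(M*)| = C(15,6) = 5005.

5005


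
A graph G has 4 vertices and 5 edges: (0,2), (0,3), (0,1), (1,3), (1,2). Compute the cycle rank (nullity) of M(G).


Cycle rank (nullity) = |E| - r(M) = |E| - (|V| - c).
|E| = 5, |V| = 4, c = 1.
Nullity = 5 - (4 - 1) = 5 - 3 = 2.

2


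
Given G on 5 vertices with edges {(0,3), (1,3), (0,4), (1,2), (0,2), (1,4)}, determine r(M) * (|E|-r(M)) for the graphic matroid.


r(M) = |V| - c = 5 - 1 = 4.
nullity = |E| - r(M) = 6 - 4 = 2.
Product = 4 * 2 = 8.

8


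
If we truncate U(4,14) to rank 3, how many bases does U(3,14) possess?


Truncating U(4,14) to rank 3 gives U(3,14).
Bases of U(3,14) are all 3-element subsets of 14 elements.
Number of bases = C(14,3) = 14! / (3! * 11!) = 364.

364


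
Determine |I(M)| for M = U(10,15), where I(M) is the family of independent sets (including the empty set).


Independent sets of U(10,15) are all subsets of size <= 10.
Count = C(15,0) + C(15,1) + C(15,2) + C(15,3) + C(15,4) + C(15,5) + C(15,6) + C(15,7) + C(15,8) + C(15,9) + C(15,10)
     = 1 + 15 + 105 + 455 + 1365 + 3003 + 5005 + 6435 + 6435 + 5005 + 3003
     = 30827.

30827


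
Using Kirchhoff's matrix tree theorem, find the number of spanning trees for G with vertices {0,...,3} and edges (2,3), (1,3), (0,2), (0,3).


By Kirchhoff's matrix tree theorem, the number of spanning trees equals
the determinant of any cofactor of the Laplacian matrix L.
G has 4 vertices and 4 edges.
Computing the (3 x 3) cofactor determinant gives 3.

3


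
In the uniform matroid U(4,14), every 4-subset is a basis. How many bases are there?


Bases of U(4,14) are all 4-element subsets of the 14-element ground set.
Number of bases = C(14,4).
C(14,4) = (14 * 13 * 12 * 11) / (1 * 2 * 3 * 4) = 1001.

1001


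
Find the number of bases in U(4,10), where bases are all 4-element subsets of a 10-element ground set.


Bases of U(4,10) are all 4-element subsets of the 10-element ground set.
Number of bases = C(10,4).
(10 choose 4) = 210.

210


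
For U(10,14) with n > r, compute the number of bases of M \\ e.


Deleting e from U(10,14) gives U(10,13) since n > r.
Bases of U(10,13) = (13 choose 10) = 286.

286


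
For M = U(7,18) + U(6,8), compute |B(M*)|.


(M1+M2)* = M1* + M2*.
M1* = U(11,18), bases: C(18,11) = 31824.
M2* = U(2,8), bases: C(8,2) = 28.
|B(M*)| = 31824 * 28 = 891072.

891072


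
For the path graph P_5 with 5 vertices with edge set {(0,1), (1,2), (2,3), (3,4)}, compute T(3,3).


A path on 5 vertices is a tree with 4 edges.
T(x,y) = x^(4) for any tree.
T(3,3) = 3^4 = 81.

81


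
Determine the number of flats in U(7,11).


Flats of U(7,11): every subset of size < 7 is a flat, plus E itself.
Count = C(11,0) + C(11,1) + C(11,2) + C(11,3) + C(11,4) + C(11,5) + C(11,6) + 1
     = 1 + 11 + 55 + 165 + 330 + 462 + 462 + 1
     = 1487.

1487


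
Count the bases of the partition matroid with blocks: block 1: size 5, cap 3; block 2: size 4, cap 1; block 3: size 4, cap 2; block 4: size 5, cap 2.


A basis picks exactly ci elements from block i.
Number of bases = product of C(|Si|, ci).
= C(5,3) * C(4,1) * C(4,2) * C(5,2)
= 10 * 4 * 6 * 10
= 2400.

2400


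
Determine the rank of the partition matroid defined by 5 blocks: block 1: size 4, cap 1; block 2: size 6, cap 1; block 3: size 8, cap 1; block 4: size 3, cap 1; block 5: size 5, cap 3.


Rank of a partition matroid = sum of min(|Si|, ci) for each block.
= min(4,1) + min(6,1) + min(8,1) + min(3,1) + min(5,3)
= 1 + 1 + 1 + 1 + 3
= 7.

7


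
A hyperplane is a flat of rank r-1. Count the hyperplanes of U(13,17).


Hyperplanes of U(13,17) are flats of rank 12.
In a uniform matroid, these are exactly the (12)-element subsets.
Count = (17 choose 12) = 6188.

6188


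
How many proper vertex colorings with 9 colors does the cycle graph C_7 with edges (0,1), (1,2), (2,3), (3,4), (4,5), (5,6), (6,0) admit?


P(C_7, k) = (k-1)^7 + (-1)^7*(k-1).
P(9) = (8)^7 - 8
= 2097152 - 8 = 2097144.

2097144


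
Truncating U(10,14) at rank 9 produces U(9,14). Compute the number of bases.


Truncating U(10,14) to rank 9 gives U(9,14).
Bases of U(9,14) are all 9-element subsets of 14 elements.
Number of bases = C(14,9) = 2002.

2002


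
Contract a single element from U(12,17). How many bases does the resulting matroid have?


Contracting e from U(12,17) gives U(11,16).
Bases of U(11,16) = (16 choose 11) = 4368.

4368


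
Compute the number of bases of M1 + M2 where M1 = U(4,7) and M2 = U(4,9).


Bases of a direct sum M1 + M2: |B| = |B(M1)| * |B(M2)|.
|B(U(4,7))| = C(7,4) = 35.
|B(U(4,9))| = C(9,4) = 126.
Total bases = 35 * 126 = 4410.

4410


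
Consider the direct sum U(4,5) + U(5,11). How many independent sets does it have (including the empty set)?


For a direct sum, |I(M1+M2)| = |I(M1)| * |I(M2)|.
|I(U(4,5))| = sum C(5,k) for k=0..4 = 31.
|I(U(5,11))| = sum C(11,k) for k=0..5 = 1024.
Total = 31 * 1024 = 31744.

31744


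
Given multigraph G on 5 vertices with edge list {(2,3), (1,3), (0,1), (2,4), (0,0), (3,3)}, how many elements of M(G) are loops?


In a graphic matroid, a loop is a self-loop edge (u,u) with rank 0.
Examining all 6 edges for self-loops...
Self-loops found: (0,0), (3,3)
Number of loops = 2.

2


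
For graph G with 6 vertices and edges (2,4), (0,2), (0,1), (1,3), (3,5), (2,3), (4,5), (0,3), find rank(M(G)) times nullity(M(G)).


r(M) = |V| - c = 6 - 1 = 5.
nullity = |E| - r(M) = 8 - 5 = 3.
Product = 5 * 3 = 15.

15


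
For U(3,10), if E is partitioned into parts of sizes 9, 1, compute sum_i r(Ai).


r(Ai) = min(|Ai|, 3) for each part.
Sum = min(9,3) + min(1,3)
    = 3 + 1
    = 4.

4


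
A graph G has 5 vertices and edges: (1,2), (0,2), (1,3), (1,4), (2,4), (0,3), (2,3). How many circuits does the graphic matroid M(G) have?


A circuit in a graphic matroid = edge set of a simple cycle.
G has 5 vertices and 7 edges.
Enumerating all minimal edge subsets forming cycles...
Total circuits found: 6.

6


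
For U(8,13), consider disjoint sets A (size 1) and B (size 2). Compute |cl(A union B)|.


|A union B| = 1 + 2 = 3 (disjoint).
In U(8,13), cl(S) = S if |S| < 8, else cl(S) = E.
Since 3 < 8, cl(A union B) = A union B.
|cl(A union B)| = 3.

3


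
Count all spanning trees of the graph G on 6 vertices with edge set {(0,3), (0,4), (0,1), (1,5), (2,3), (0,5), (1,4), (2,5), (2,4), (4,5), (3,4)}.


By Kirchhoff's matrix tree theorem, the number of spanning trees equals
the determinant of any cofactor of the Laplacian matrix L.
G has 6 vertices and 11 edges.
Computing the (5 x 5) cofactor determinant gives 209.

209


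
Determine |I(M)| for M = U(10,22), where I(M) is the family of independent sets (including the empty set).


Independent sets of U(10,22) are all subsets of size <= 10.
Count = (22 choose 0) + (22 choose 1) + (22 choose 2) + (22 choose 3) + (22 choose 4) + (22 choose 5) + (22 choose 6) + (22 choose 7) + (22 choose 8) + (22 choose 9) + (22 choose 10)
     = 1 + 22 + 231 + 1540 + 7315 + 26334 + 74613 + 170544 + 319770 + 497420 + 646646
     = 1744436.

1744436


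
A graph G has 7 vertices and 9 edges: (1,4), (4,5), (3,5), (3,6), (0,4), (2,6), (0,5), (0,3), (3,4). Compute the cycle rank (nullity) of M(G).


Cycle rank (nullity) = |E| - r(M) = |E| - (|V| - c).
|E| = 9, |V| = 7, c = 1.
Nullity = 9 - (7 - 1) = 9 - 6 = 3.

3


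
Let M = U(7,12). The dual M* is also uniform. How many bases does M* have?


The dual of U(r,n) is U(n-r, n) = U(5,12).
Bases of U(5,12) are all (5)-element subsets.
|B(M*)| = C(12,5) = 12! / (5! * 7!) = 792.

792


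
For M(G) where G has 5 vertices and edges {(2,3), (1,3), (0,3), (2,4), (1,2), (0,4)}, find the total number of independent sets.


An independent set in a graphic matroid is an acyclic edge subset.
G has 5 vertices and 6 edges.
Enumerate all 2^6 = 64 subsets, checking for acyclicity.
Total independent sets = 52.

52


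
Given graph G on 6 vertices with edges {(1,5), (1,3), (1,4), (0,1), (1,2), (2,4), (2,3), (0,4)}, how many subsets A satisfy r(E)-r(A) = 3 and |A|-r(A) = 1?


R(x,y) = sum over A in 2^E of x^(r(E)-r(A)) * y^(|A|-r(A)).
G has 6 vertices, 8 edges. r(E) = 5.
Enumerate all 2^8 = 256 subsets.
Count subsets with r(E)-r(A)=3 and |A|-r(A)=1: 3.

3


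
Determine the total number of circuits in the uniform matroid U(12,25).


In U(12,25), circuits are the (13)-element subsets.
Any set of 13 elements is dependent, and removing any one element gives
an independent set of size 12, so it is a minimal dependent set.
Number of circuits = C(25,13) = 5200300.

5200300


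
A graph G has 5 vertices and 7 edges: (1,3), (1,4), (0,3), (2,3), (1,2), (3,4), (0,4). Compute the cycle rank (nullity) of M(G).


Cycle rank (nullity) = |E| - r(M) = |E| - (|V| - c).
|E| = 7, |V| = 5, c = 1.
Nullity = 7 - (5 - 1) = 7 - 4 = 3.

3


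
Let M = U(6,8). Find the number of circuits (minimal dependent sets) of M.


In U(6,8), circuits are the (7)-element subsets.
Any set of 7 elements is dependent, and removing any one element gives
an independent set of size 6, so it is a minimal dependent set.
Number of circuits = C(8,7) = 8.

8


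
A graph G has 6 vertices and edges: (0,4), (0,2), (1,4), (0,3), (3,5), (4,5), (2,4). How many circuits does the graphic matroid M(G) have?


A circuit in a graphic matroid = edge set of a simple cycle.
G has 6 vertices and 7 edges.
Enumerating all minimal edge subsets forming cycles...
Total circuits found: 3.

3


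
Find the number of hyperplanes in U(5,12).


Hyperplanes of U(5,12) are flats of rank 4.
In a uniform matroid, these are exactly the (4)-element subsets.
Count = C(12,4) = 12! / (4! * 8!) = 495.

495


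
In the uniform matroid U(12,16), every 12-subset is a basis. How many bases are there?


Bases of U(12,16) are all 12-element subsets of the 16-element ground set.
Number of bases = C(16,12).
C(16,12) = 1820.

1820


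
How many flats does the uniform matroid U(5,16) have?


Flats of U(5,16): every subset of size < 5 is a flat, plus E itself.
Count = (16 choose 0) + (16 choose 1) + (16 choose 2) + (16 choose 3) + (16 choose 4) + 1
     = 1 + 16 + 120 + 560 + 1820 + 1
     = 2518.

2518


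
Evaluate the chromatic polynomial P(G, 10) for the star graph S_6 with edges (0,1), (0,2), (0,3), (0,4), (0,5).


P(tree, k) = k * (k-1)^(5) for any tree on 6 vertices.
P(10) = 10 * 9^5 = 10 * 59049 = 590490.

590490


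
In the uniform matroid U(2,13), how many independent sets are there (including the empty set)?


Independent sets of U(2,13) are all subsets of size <= 2.
Count = C(13,0) + C(13,1) + C(13,2)
     = 1 + 13 + 78
     = 92.

92


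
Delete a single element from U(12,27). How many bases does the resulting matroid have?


Deleting e from U(12,27) gives U(12,26) since n > r.
Bases of U(12,26) = C(26,12) = 9657700.

9657700
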